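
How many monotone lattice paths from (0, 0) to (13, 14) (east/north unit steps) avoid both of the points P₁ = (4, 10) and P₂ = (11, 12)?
Number of paths = 11446333

Inclusion–exclusion. Total paths: C(27, 13) = 20058300. Through P₁: C(14, 4)·C(13, 9) = 715715. Through P₂: C(23, 11)·C(4, 2) = 8112468. Since P₁ is strictly southwest of P₂, a monotone path through both must visit P₁ then P₂; paths through both = C(14, 4)·C(9, 7)·C(4, 2) = 216216. Avoid both = 20058300 − 715715 − 8112468 + 216216 = 11446333.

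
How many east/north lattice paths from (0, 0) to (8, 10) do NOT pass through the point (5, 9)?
Number of paths = 35750

Total paths from (0, 0) to (8, 10): C(18, 8) = 43758. Paths through (5, 9): (paths (0, 0) → (5, 9)) × (paths (5, 9) → (8, 10)) = C(14, 5) · C(4, 3) = 2002 · 4 = 8008. Avoidance count = 43758 − 8008 = 35750.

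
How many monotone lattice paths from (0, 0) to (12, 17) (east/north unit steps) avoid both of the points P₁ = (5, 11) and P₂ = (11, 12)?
Number of paths = 36471435

Inclusion–exclusion. Total paths: C(29, 12) = 51895935. Through P₁: C(16, 5)·C(13, 7) = 7495488. Through P₂: C(23, 11)·C(6, 1) = 8112468. Since P₁ is strictly southwest of P₂, a monotone path through both must visit P₁ then P₂; paths through both = C(16, 5)·C(7, 6)·C(6, 1) = 183456. Avoid both = 51895935 − 7495488 − 8112468 + 183456 = 36471435.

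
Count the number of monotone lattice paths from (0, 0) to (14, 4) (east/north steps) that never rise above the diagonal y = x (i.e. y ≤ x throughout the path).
Number of paths = 2244

By the reflection principle (André's argument), the number of monotone paths to (14, 4) with n ≤ m that never go above y = x is C(18, 14) − C(18, 15) = 3060 − 816 = 2244.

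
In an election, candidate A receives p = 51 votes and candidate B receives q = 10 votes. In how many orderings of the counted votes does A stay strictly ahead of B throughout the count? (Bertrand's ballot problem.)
Strict-lead orderings = 60610884906

Total orderings of the 61 votes with 51 for A: C(61, 51) = 90177170226. By the Bertrand ballot formula (Cycle Lemma / reflection principle), the number of orderings in which A is strictly ahead of B throughout is (p − q)/(p + q) · C(p + q, p) = (51 − 10)/(51 + 10) · 90177170226 = 60610884906.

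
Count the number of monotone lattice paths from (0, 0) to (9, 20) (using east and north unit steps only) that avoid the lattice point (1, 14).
Number of paths = 9969960

Total paths from (0, 0) to (9, 20): C(29, 9) = 10015005. Paths through (1, 14): (paths (0, 0) → (1, 14)) × (paths (1, 14) → (9, 20)) = C(15, 1) · C(14, 8) = 15 · 3003 = 45045. Avoidance count = 10015005 − 45045 = 9969960.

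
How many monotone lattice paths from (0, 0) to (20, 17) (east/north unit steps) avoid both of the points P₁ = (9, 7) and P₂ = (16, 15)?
Number of paths = 8466440745

Inclusion–exclusion. Total paths: C(37, 20) = 15905368710. Through P₁: C(16, 9)·C(21, 11) = 4035071040. Through P₂: C(31, 16)·C(6, 4) = 4508102925. Since P₁ is strictly southwest of P₂, a monotone path through both must visit P₁ then P₂; paths through both = C(16, 9)·C(15, 7)·C(6, 4) = 1104246000. Avoid both = 15905368710 − 4035071040 − 4508102925 + 1104246000 = 8466440745.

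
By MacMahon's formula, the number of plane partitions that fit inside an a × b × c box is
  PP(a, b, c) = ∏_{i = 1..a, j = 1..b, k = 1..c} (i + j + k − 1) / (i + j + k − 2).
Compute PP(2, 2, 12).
PP(2, 2, 12) = 3185

Evaluate the triple product over i = 1..2, j = 1..2, k = 1..12. The factors are (2/1) · (3/2) · (4/3) · (5/4) · (6/5) · (7/6) · (8/7) · (9/8) · … (48 factors total). The numerators and denominators telescope so the product is an integer; carrying out the multiplication exactly gives PP(2, 2, 12) = 3185.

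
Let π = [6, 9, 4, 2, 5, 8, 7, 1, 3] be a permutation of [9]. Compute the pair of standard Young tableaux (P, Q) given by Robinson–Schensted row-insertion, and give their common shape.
P = [1, 3, 7] / [2, 5] / [4, 8] / [6, 9];  Q = [1, 2, 6] / [3, 5] / [4, 7] / [8, 9];  common shape = (3, 2, 2, 2)

Row-insert the values π_1, π_2, … into P one at a time, bumping the leftmost entry strictly greater than the inserted value down to the next row. The recording tableau Q records, in position (i, j), the step at which that cell was added to P.
  Insert 6 (step 1): P = [6];  Q = [1]
  Insert 9 (step 2): P = [6, 9];  Q = [1, 2]
  Insert 4 (step 3): P = [4, 9] / [6];  Q = [1, 2] / [3]
  Insert 2 (step 4): P = [2, 9] / [4] / [6];  Q = [1, 2] / [3] / [4]
  Insert 5 (step 5): P = [2, 5] / [4, 9] / [6];  Q = [1, 2] / [3, 5] / [4]
  Insert 8 (step 6): P = [2, 5, 8] / [4, 9] / [6];  Q = [1, 2, 6] / [3, 5] / [4]
  Insert 7 (step 7): P = [2, 5, 7] / [4, 8] / [6, 9];  Q = [1, 2, 6] / [3, 5] / [4, 7]
  Insert 1 (step 8): P = [1, 5, 7] / [2, 8] / [4, 9] / [6];  Q = [1, 2, 6] / [3, 5] / [4, 7] / [8]
  Insert 3 (step 9): P = [1, 3, 7] / [2, 5] / [4, 8] / [6, 9];  Q = [1, 2, 6] / [3, 5] / [4, 7] / [8, 9]
Final shape: (3, 2, 2, 2).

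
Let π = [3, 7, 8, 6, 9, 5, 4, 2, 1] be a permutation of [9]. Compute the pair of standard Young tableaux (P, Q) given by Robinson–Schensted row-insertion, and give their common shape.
P = [1, 4, 8, 9] / [2] / [3] / [5] / [6] / [7];  Q = [1, 2, 3, 5] / [4] / [6] / [7] / [8] / [9];  common shape = (4, 1, 1, 1, 1, 1)

Row-insert the values π_1, π_2, … into P one at a time, bumping the leftmost entry strictly greater than the inserted value down to the next row. The recording tableau Q records, in position (i, j), the step at which that cell was added to P.
  Insert 3 (step 1): P = [3];  Q = [1]
  Insert 7 (step 2): P = [3, 7];  Q = [1, 2]
  Insert 8 (step 3): P = [3, 7, 8];  Q = [1, 2, 3]
  Insert 6 (step 4): P = [3, 6, 8] / [7];  Q = [1, 2, 3] / [4]
  Insert 9 (step 5): P = [3, 6, 8, 9] / [7];  Q = [1, 2, 3, 5] / [4]
  Insert 5 (step 6): P = [3, 5, 8, 9] / [6] / [7];  Q = [1, 2, 3, 5] / [4] / [6]
  Insert 4 (step 7): P = [3, 4, 8, 9] / [5] / [6] / [7];  Q = [1, 2, 3, 5] / [4] / [6] / [7]
  Insert 2 (step 8): P = [2, 4, 8, 9] / [3] / [5] / [6] / [7];  Q = [1, 2, 3, 5] / [4] / [6] / [7] / [8]
  Insert 1 (step 9): P = [1, 4, 8, 9] / [2] / [3] / [5] / [6] / [7];  Q = [1, 2, 3, 5] / [4] / [6] / [7] / [8] / [9]
Final shape: (4, 1, 1, 1, 1, 1).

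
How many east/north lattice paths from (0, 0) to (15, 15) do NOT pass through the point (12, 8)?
Number of paths = 140001120

Total paths from (0, 0) to (15, 15): C(30, 15) = 155117520. Paths through (12, 8): (paths (0, 0) → (12, 8)) × (paths (12, 8) → (15, 15)) = C(20, 12) · C(10, 3) = 125970 · 120 = 15116400. Avoidance count = 155117520 − 15116400 = 140001120.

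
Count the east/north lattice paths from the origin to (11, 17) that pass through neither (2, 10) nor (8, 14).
Number of paths = 14600940

Inclusion–exclusion. Total paths: C(28, 11) = 21474180. Through P₁: C(12, 2)·C(16, 9) = 755040. Through P₂: C(22, 8)·C(6, 3) = 6395400. Since P₁ is strictly southwest of P₂, a monotone path through both must visit P₁ then P₂; paths through both = C(12, 2)·C(10, 6)·C(6, 3) = 277200. Avoid both = 21474180 − 755040 − 6395400 + 277200 = 14600940.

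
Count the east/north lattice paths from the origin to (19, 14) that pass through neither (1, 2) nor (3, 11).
Number of paths = 559136694

Inclusion–exclusion. Total paths: C(33, 19) = 818809200. Through P₁: C(3, 1)·C(30, 18) = 259479675. Through P₂: C(14, 3)·C(19, 16) = 352716. Since P₁ is strictly southwest of P₂, a monotone path through both must visit P₁ then P₂; paths through both = C(3, 1)·C(11, 2)·C(19, 16) = 159885. Avoid both = 818809200 − 259479675 − 352716 + 159885 = 559136694.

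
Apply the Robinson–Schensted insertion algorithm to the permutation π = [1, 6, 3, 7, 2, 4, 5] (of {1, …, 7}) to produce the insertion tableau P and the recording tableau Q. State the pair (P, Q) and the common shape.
P = [1, 2, 4, 5] / [3, 7] / [6];  Q = [1, 2, 4, 7] / [3, 6] / [5];  common shape = (4, 2, 1)

Row-insert the values π_1, π_2, … into P one at a time, bumping the leftmost entry strictly greater than the inserted value down to the next row. The recording tableau Q records, in position (i, j), the step at which that cell was added to P.
  Insert 1 (step 1): P = [1];  Q = [1]
  Insert 6 (step 2): P = [1, 6];  Q = [1, 2]
  Insert 3 (step 3): P = [1, 3] / [6];  Q = [1, 2] / [3]
  Insert 7 (step 4): P = [1, 3, 7] / [6];  Q = [1, 2, 4] / [3]
  Insert 2 (step 5): P = [1, 2, 7] / [3] / [6];  Q = [1, 2, 4] / [3] / [5]
  Insert 4 (step 6): P = [1, 2, 4] / [3, 7] / [6];  Q = [1, 2, 4] / [3, 6] / [5]
  Insert 5 (step 7): P = [1, 2, 4, 5] / [3, 7] / [6];  Q = [1, 2, 4, 7] / [3, 6] / [5]
Final shape: (4, 2, 1).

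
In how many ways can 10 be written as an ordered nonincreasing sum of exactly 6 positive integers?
p(10, 6 parts) = 5

Partitions of n into exactly k parts ↔ partitions of n − k into at most k parts (subtract 1 from each part). For n = 10, k = 6, the partitions are: 5+1+1+1+1+1, 4+2+1+1+1+1, 3+3+1+1+1+1, 3+2+2+1+1+1, 2+2+2+2+1+1. Count = 5.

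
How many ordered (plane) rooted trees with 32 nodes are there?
C_31 = 14544636039226909

These ordered rooted trees are counted by the Catalan number C_n = (1/(n + 1)) · C(2n, n). For n = 31: C_31 = (1/32) · C(62, 31) = 465428353255261088/32 = 14544636039226909.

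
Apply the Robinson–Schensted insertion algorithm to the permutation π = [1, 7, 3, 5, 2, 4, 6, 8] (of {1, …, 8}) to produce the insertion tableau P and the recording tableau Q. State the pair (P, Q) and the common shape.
P = [1, 2, 4, 6, 8] / [3, 5] / [7];  Q = [1, 2, 4, 7, 8] / [3, 6] / [5];  common shape = (5, 2, 1)

Row-insert the values π_1, π_2, … into P one at a time, bumping the leftmost entry strictly greater than the inserted value down to the next row. The recording tableau Q records, in position (i, j), the step at which that cell was added to P.
  Insert 1 (step 1): P = [1];  Q = [1]
  Insert 7 (step 2): P = [1, 7];  Q = [1, 2]
  Insert 3 (step 3): P = [1, 3] / [7];  Q = [1, 2] / [3]
  Insert 5 (step 4): P = [1, 3, 5] / [7];  Q = [1, 2, 4] / [3]
  Insert 2 (step 5): P = [1, 2, 5] / [3] / [7];  Q = [1, 2, 4] / [3] / [5]
  Insert 4 (step 6): P = [1, 2, 4] / [3, 5] / [7];  Q = [1, 2, 4] / [3, 6] / [5]
  Insert 6 (step 7): P = [1, 2, 4, 6] / [3, 5] / [7];  Q = [1, 2, 4, 7] / [3, 6] / [5]
  Insert 8 (step 8): P = [1, 2, 4, 6, 8] / [3, 5] / [7];  Q = [1, 2, 4, 7, 8] / [3, 6] / [5]
Final shape: (5, 2, 1).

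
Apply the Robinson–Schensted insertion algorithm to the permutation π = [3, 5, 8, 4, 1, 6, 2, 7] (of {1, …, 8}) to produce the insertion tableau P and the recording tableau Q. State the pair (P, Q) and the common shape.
P = [1, 2, 6, 7] / [3, 4] / [5, 8];  Q = [1, 2, 3, 8] / [4, 6] / [5, 7];  common shape = (4, 2, 2)

Row-insert the values π_1, π_2, … into P one at a time, bumping the leftmost entry strictly greater than the inserted value down to the next row. The recording tableau Q records, in position (i, j), the step at which that cell was added to P.
  Insert 3 (step 1): P = [3];  Q = [1]
  Insert 5 (step 2): P = [3, 5];  Q = [1, 2]
  Insert 8 (step 3): P = [3, 5, 8];  Q = [1, 2, 3]
  Insert 4 (step 4): P = [3, 4, 8] / [5];  Q = [1, 2, 3] / [4]
  Insert 1 (step 5): P = [1, 4, 8] / [3] / [5];  Q = [1, 2, 3] / [4] / [5]
  Insert 6 (step 6): P = [1, 4, 6] / [3, 8] / [5];  Q = [1, 2, 3] / [4, 6] / [5]
  Insert 2 (step 7): P = [1, 2, 6] / [3, 4] / [5, 8];  Q = [1, 2, 3] / [4, 6] / [5, 7]
  Insert 7 (step 8): P = [1, 2, 6, 7] / [3, 4] / [5, 8];  Q = [1, 2, 3, 8] / [4, 6] / [5, 7]
Final shape: (4, 2, 2).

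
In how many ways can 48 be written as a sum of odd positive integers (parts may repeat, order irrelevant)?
p_odd(48) = 2910

Enumerate partitions using only odd parts via the recurrence o(n, m) = o(n, m−2) + o(n−m, m) over odd m, starting from the largest odd part ≤ n. This gives p_odd(48) = 2910. (Euler's theorem: equals the count of distinct-part partitions.)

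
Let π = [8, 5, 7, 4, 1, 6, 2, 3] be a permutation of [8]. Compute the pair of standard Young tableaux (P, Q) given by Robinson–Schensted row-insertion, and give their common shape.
P = [1, 2, 3] / [4, 6] / [5, 7] / [8];  Q = [1, 3, 8] / [2, 6] / [4, 7] / [5];  common shape = (3, 2, 2, 1)

Row-insert the values π_1, π_2, … into P one at a time, bumping the leftmost entry strictly greater than the inserted value down to the next row. The recording tableau Q records, in position (i, j), the step at which that cell was added to P.
  Insert 8 (step 1): P = [8];  Q = [1]
  Insert 5 (step 2): P = [5] / [8];  Q = [1] / [2]
  Insert 7 (step 3): P = [5, 7] / [8];  Q = [1, 3] / [2]
  Insert 4 (step 4): P = [4, 7] / [5] / [8];  Q = [1, 3] / [2] / [4]
  Insert 1 (step 5): P = [1, 7] / [4] / [5] / [8];  Q = [1, 3] / [2] / [4] / [5]
  Insert 6 (step 6): P = [1, 6] / [4, 7] / [5] / [8];  Q = [1, 3] / [2, 6] / [4] / [5]
  Insert 2 (step 7): P = [1, 2] / [4, 6] / [5, 7] / [8];  Q = [1, 3] / [2, 6] / [4, 7] / [5]
  Insert 3 (step 8): P = [1, 2, 3] / [4, 6] / [5, 7] / [8];  Q = [1, 3, 8] / [2, 6] / [4, 7] / [5]
Final shape: (3, 2, 2, 1).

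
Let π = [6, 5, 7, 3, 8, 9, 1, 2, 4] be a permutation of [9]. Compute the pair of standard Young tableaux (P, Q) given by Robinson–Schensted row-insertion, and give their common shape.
P = [1, 2, 4, 9] / [3, 7, 8] / [5] / [6];  Q = [1, 3, 5, 6] / [2, 8, 9] / [4] / [7];  common shape = (4, 3, 1, 1)

Row-insert the values π_1, π_2, … into P one at a time, bumping the leftmost entry strictly greater than the inserted value down to the next row. The recording tableau Q records, in position (i, j), the step at which that cell was added to P.
  Insert 6 (step 1): P = [6];  Q = [1]
  Insert 5 (step 2): P = [5] / [6];  Q = [1] / [2]
  Insert 7 (step 3): P = [5, 7] / [6];  Q = [1, 3] / [2]
  Insert 3 (step 4): P = [3, 7] / [5] / [6];  Q = [1, 3] / [2] / [4]
  Insert 8 (step 5): P = [3, 7, 8] / [5] / [6];  Q = [1, 3, 5] / [2] / [4]
  Insert 9 (step 6): P = [3, 7, 8, 9] / [5] / [6];  Q = [1, 3, 5, 6] / [2] / [4]
  Insert 1 (step 7): P = [1, 7, 8, 9] / [3] / [5] / [6];  Q = [1, 3, 5, 6] / [2] / [4] / [7]
  Insert 2 (step 8): P = [1, 2, 8, 9] / [3, 7] / [5] / [6];  Q = [1, 3, 5, 6] / [2, 8] / [4] / [7]
  Insert 4 (step 9): P = [1, 2, 4, 9] / [3, 7, 8] / [5] / [6];  Q = [1, 3, 5, 6] / [2, 8, 9] / [4] / [7]
Final shape: (4, 3, 1, 1).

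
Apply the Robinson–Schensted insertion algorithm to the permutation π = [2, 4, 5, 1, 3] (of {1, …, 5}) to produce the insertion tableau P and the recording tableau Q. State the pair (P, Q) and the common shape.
P = [1, 3, 5] / [2, 4];  Q = [1, 2, 3] / [4, 5];  common shape = (3, 2)

Row-insert the values π_1, π_2, … into P one at a time, bumping the leftmost entry strictly greater than the inserted value down to the next row. The recording tableau Q records, in position (i, j), the step at which that cell was added to P.
  Insert 2 (step 1): P = [2];  Q = [1]
  Insert 4 (step 2): P = [2, 4];  Q = [1, 2]
  Insert 5 (step 3): P = [2, 4, 5];  Q = [1, 2, 3]
  Insert 1 (step 4): P = [1, 4, 5] / [2];  Q = [1, 2, 3] / [4]
  Insert 3 (step 5): P = [1, 3, 5] / [2, 4];  Q = [1, 2, 3] / [4, 5]
Final shape: (3, 2).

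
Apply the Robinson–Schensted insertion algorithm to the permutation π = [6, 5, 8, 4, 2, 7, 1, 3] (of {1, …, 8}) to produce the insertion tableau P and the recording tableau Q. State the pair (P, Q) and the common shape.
P = [1, 3] / [2, 7] / [4, 8] / [5] / [6];  Q = [1, 3] / [2, 6] / [4, 8] / [5] / [7];  common shape = (2, 2, 2, 1, 1)

Row-insert the values π_1, π_2, … into P one at a time, bumping the leftmost entry strictly greater than the inserted value down to the next row. The recording tableau Q records, in position (i, j), the step at which that cell was added to P.
  Insert 6 (step 1): P = [6];  Q = [1]
  Insert 5 (step 2): P = [5] / [6];  Q = [1] / [2]
  Insert 8 (step 3): P = [5, 8] / [6];  Q = [1, 3] / [2]
  Insert 4 (step 4): P = [4, 8] / [5] / [6];  Q = [1, 3] / [2] / [4]
  Insert 2 (step 5): P = [2, 8] / [4] / [5] / [6];  Q = [1, 3] / [2] / [4] / [5]
  Insert 7 (step 6): P = [2, 7] / [4, 8] / [5] / [6];  Q = [1, 3] / [2, 6] / [4] / [5]
  Insert 1 (step 7): P = [1, 7] / [2, 8] / [4] / [5] / [6];  Q = [1, 3] / [2, 6] / [4] / [5] / [7]
  Insert 3 (step 8): P = [1, 3] / [2, 7] / [4, 8] / [5] / [6];  Q = [1, 3] / [2, 6] / [4, 8] / [5] / [7]
Final shape: (2, 2, 2, 1, 1).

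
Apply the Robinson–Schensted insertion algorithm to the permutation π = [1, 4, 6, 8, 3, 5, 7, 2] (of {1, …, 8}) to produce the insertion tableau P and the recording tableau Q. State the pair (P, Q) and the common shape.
P = [1, 2, 5, 7] / [3, 6, 8] / [4];  Q = [1, 2, 3, 4] / [5, 6, 7] / [8];  common shape = (4, 3, 1)

Row-insert the values π_1, π_2, … into P one at a time, bumping the leftmost entry strictly greater than the inserted value down to the next row. The recording tableau Q records, in position (i, j), the step at which that cell was added to P.
  Insert 1 (step 1): P = [1];  Q = [1]
  Insert 4 (step 2): P = [1, 4];  Q = [1, 2]
  Insert 6 (step 3): P = [1, 4, 6];  Q = [1, 2, 3]
  Insert 8 (step 4): P = [1, 4, 6, 8];  Q = [1, 2, 3, 4]
  Insert 3 (step 5): P = [1, 3, 6, 8] / [4];  Q = [1, 2, 3, 4] / [5]
  Insert 5 (step 6): P = [1, 3, 5, 8] / [4, 6];  Q = [1, 2, 3, 4] / [5, 6]
  Insert 7 (step 7): P = [1, 3, 5, 7] / [4, 6, 8];  Q = [1, 2, 3, 4] / [5, 6, 7]
  Insert 2 (step 8): P = [1, 2, 5, 7] / [3, 6, 8] / [4];  Q = [1, 2, 3, 4] / [5, 6, 7] / [8]
Final shape: (4, 3, 1).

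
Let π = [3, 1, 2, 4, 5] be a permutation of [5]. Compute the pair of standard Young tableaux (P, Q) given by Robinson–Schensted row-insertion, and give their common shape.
P = [1, 2, 4, 5] / [3];  Q = [1, 3, 4, 5] / [2];  common shape = (4, 1)

Row-insert the values π_1, π_2, … into P one at a time, bumping the leftmost entry strictly greater than the inserted value down to the next row. The recording tableau Q records, in position (i, j), the step at which that cell was added to P.
  Insert 3 (step 1): P = [3];  Q = [1]
  Insert 1 (step 2): P = [1] / [3];  Q = [1] / [2]
  Insert 2 (step 3): P = [1, 2] / [3];  Q = [1, 3] / [2]
  Insert 4 (step 4): P = [1, 2, 4] / [3];  Q = [1, 3, 4] / [2]
  Insert 5 (step 5): P = [1, 2, 4, 5] / [3];  Q = [1, 3, 4, 5] / [2]
Final shape: (4, 1).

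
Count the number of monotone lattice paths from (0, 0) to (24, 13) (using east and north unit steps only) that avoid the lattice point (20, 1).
Number of paths = 3562429080

Total paths from (0, 0) to (24, 13): C(37, 24) = 3562467300. Paths through (20, 1): (paths (0, 0) → (20, 1)) × (paths (20, 1) → (24, 13)) = C(21, 20) · C(16, 4) = 21 · 1820 = 38220. Avoidance count = 3562467300 − 38220 = 3562429080.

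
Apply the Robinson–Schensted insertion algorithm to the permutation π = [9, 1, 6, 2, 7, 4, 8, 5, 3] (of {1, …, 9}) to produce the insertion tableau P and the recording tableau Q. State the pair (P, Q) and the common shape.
P = [1, 2, 3, 5] / [4, 7, 8] / [6] / [9];  Q = [1, 3, 5, 7] / [2, 6, 8] / [4] / [9];  common shape = (4, 3, 1, 1)

Row-insert the values π_1, π_2, … into P one at a time, bumping the leftmost entry strictly greater than the inserted value down to the next row. The recording tableau Q records, in position (i, j), the step at which that cell was added to P.
  Insert 9 (step 1): P = [9];  Q = [1]
  Insert 1 (step 2): P = [1] / [9];  Q = [1] / [2]
  Insert 6 (step 3): P = [1, 6] / [9];  Q = [1, 3] / [2]
  Insert 2 (step 4): P = [1, 2] / [6] / [9];  Q = [1, 3] / [2] / [4]
  Insert 7 (step 5): P = [1, 2, 7] / [6] / [9];  Q = [1, 3, 5] / [2] / [4]
  Insert 4 (step 6): P = [1, 2, 4] / [6, 7] / [9];  Q = [1, 3, 5] / [2, 6] / [4]
  Insert 8 (step 7): P = [1, 2, 4, 8] / [6, 7] / [9];  Q = [1, 3, 5, 7] / [2, 6] / [4]
  Insert 5 (step 8): P = [1, 2, 4, 5] / [6, 7, 8] / [9];  Q = [1, 3, 5, 7] / [2, 6, 8] / [4]
  Insert 3 (step 9): P = [1, 2, 3, 5] / [4, 7, 8] / [6] / [9];  Q = [1, 3, 5, 7] / [2, 6, 8] / [4] / [9]
Final shape: (4, 3, 1, 1).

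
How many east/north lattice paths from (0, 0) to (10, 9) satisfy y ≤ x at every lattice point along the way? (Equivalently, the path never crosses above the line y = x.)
Number of paths = 16796

By the reflection principle (André's argument), the number of monotone paths to (10, 9) with n ≤ m that never go above y = x is C(19, 10) − C(19, 11) = 92378 − 75582 = 16796.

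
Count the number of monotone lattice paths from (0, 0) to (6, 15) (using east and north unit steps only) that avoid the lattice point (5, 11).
Number of paths = 32424

Total paths from (0, 0) to (6, 15): C(21, 6) = 54264. Paths through (5, 11): (paths (0, 0) → (5, 11)) × (paths (5, 11) → (6, 15)) = C(16, 5) · C(5, 1) = 4368 · 5 = 21840. Avoidance count = 54264 − 21840 = 32424.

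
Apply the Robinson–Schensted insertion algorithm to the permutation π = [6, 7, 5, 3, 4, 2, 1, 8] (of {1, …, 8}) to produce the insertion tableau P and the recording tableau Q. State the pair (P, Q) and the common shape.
P = [1, 4, 8] / [2, 7] / [3] / [5] / [6];  Q = [1, 2, 8] / [3, 5] / [4] / [6] / [7];  common shape = (3, 2, 1, 1, 1)

Row-insert the values π_1, π_2, … into P one at a time, bumping the leftmost entry strictly greater than the inserted value down to the next row. The recording tableau Q records, in position (i, j), the step at which that cell was added to P.
  Insert 6 (step 1): P = [6];  Q = [1]
  Insert 7 (step 2): P = [6, 7];  Q = [1, 2]
  Insert 5 (step 3): P = [5, 7] / [6];  Q = [1, 2] / [3]
  Insert 3 (step 4): P = [3, 7] / [5] / [6];  Q = [1, 2] / [3] / [4]
  Insert 4 (step 5): P = [3, 4] / [5, 7] / [6];  Q = [1, 2] / [3, 5] / [4]
  Insert 2 (step 6): P = [2, 4] / [3, 7] / [5] / [6];  Q = [1, 2] / [3, 5] / [4] / [6]
  Insert 1 (step 7): P = [1, 4] / [2, 7] / [3] / [5] / [6];  Q = [1, 2] / [3, 5] / [4] / [6] / [7]
  Insert 8 (step 8): P = [1, 4, 8] / [2, 7] / [3] / [5] / [6];  Q = [1, 2, 8] / [3, 5] / [4] / [6] / [7]
Final shape: (3, 2, 1, 1, 1).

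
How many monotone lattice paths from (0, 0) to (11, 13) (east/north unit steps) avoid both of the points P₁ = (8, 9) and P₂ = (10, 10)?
Number of paths = 1197990

Inclusion–exclusion. Total paths: C(24, 11) = 2496144. Through P₁: C(17, 8)·C(7, 3) = 850850. Through P₂: C(20, 10)·C(4, 1) = 739024. Since P₁ is strictly southwest of P₂, a monotone path through both must visit P₁ then P₂; paths through both = C(17, 8)·C(3, 2)·C(4, 1) = 291720. Avoid both = 2496144 − 850850 − 739024 + 291720 = 1197990.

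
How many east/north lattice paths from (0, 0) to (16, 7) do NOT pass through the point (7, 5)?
Number of paths = 201597

Total paths from (0, 0) to (16, 7): C(23, 16) = 245157. Paths through (7, 5): (paths (0, 0) → (7, 5)) × (paths (7, 5) → (16, 7)) = C(12, 7) · C(11, 9) = 792 · 55 = 43560. Avoidance count = 245157 − 43560 = 201597.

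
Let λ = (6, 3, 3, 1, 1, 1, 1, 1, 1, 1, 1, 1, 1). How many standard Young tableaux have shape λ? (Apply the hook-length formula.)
# SYT of shape (6, 3, 3, 1, 1, 1, 1, 1, 1, 1, 1, 1, 1) = 31266400

Hook-length formula: f^λ = n! / Π hook(c), product over all cells c of the Young diagram. For λ = (6, 3, 3, 1, 1, 1, 1, 1, 1, 1, 1, 1, 1), n = 22 boxes. Hook lengths by row (left-to-right, top-to-bottom): [18, 7, 6, 3, 2, 1]; [14, 3, 2]; [13, 2, 1]; [10]; [9]; [8]; [7]; [6]; [5]; [4]; [3]; [2]; [1]. Product of hooks = 35949157171200. So f^λ = 22! / 35949157171200 = 1124000727777607680000 / 35949157171200 = 31266400.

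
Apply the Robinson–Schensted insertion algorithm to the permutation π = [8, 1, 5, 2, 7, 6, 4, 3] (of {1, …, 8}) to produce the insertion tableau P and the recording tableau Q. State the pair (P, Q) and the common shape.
P = [1, 2, 3] / [4, 6] / [5] / [7] / [8];  Q = [1, 3, 5] / [2, 6] / [4] / [7] / [8];  common shape = (3, 2, 1, 1, 1)

Row-insert the values π_1, π_2, … into P one at a time, bumping the leftmost entry strictly greater than the inserted value down to the next row. The recording tableau Q records, in position (i, j), the step at which that cell was added to P.
  Insert 8 (step 1): P = [8];  Q = [1]
  Insert 1 (step 2): P = [1] / [8];  Q = [1] / [2]
  Insert 5 (step 3): P = [1, 5] / [8];  Q = [1, 3] / [2]
  Insert 2 (step 4): P = [1, 2] / [5] / [8];  Q = [1, 3] / [2] / [4]
  Insert 7 (step 5): P = [1, 2, 7] / [5] / [8];  Q = [1, 3, 5] / [2] / [4]
  Insert 6 (step 6): P = [1, 2, 6] / [5, 7] / [8];  Q = [1, 3, 5] / [2, 6] / [4]
  Insert 4 (step 7): P = [1, 2, 4] / [5, 6] / [7] / [8];  Q = [1, 3, 5] / [2, 6] / [4] / [7]
  Insert 3 (step 8): P = [1, 2, 3] / [4, 6] / [5] / [7] / [8];  Q = [1, 3, 5] / [2, 6] / [4] / [7] / [8]
Final shape: (3, 2, 1, 1, 1).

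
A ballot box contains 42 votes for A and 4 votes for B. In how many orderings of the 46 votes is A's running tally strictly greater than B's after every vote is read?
Strict-lead orderings = 134805

Total orderings of the 46 votes with 42 for A: C(46, 42) = 163185. By the Bertrand ballot formula (Cycle Lemma / reflection principle), the number of orderings in which A is strictly ahead of B throughout is (p − q)/(p + q) · C(p + q, p) = (42 − 4)/(42 + 4) · 163185 = 134805.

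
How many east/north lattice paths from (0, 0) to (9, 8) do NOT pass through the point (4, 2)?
Number of paths = 17380

Total paths from (0, 0) to (9, 8): C(17, 9) = 24310. Paths through (4, 2): (paths (0, 0) → (4, 2)) × (paths (4, 2) → (9, 8)) = C(6, 4) · C(11, 5) = 15 · 462 = 6930. Avoidance count = 24310 − 6930 = 17380.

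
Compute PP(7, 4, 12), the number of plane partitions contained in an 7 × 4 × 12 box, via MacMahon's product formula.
PP(7, 4, 12) = 2241344526426720

Evaluate the triple product over i = 1..7, j = 1..4, k = 1..12. The factors are (2/1) · (3/2) · (4/3) · (5/4) · (6/5) · (7/6) · (8/7) · (9/8) · … (336 factors total). The numerators and denominators telescope so the product is an integer; carrying out the multiplication exactly gives PP(7, 4, 12) = 2241344526426720.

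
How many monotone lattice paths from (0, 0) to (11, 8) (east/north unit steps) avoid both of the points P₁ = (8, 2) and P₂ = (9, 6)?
Number of paths = 43122

Inclusion–exclusion. Total paths: C(19, 11) = 75582. Through P₁: C(10, 8)·C(9, 3) = 3780. Through P₂: C(15, 9)·C(4, 2) = 30030. Since P₁ is strictly southwest of P₂, a monotone path through both must visit P₁ then P₂; paths through both = C(10, 8)·C(5, 1)·C(4, 2) = 1350. Avoid both = 75582 − 3780 − 30030 + 1350 = 43122.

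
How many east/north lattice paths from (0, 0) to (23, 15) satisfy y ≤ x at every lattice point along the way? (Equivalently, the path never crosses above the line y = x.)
Number of paths = 5801732460

By the reflection principle (André's argument), the number of monotone paths to (23, 15) with n ≤ m that never go above y = x is C(38, 23) − C(38, 24) = 15471286560 − 9669554100 = 5801732460.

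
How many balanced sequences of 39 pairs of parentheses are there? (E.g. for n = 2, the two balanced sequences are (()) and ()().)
C_39 = 680425371729975800390

These balanced parentheses are counted by the Catalan number C_n = (1/(n + 1)) · C(2n, n). For n = 39: C_39 = (1/40) · C(78, 39) = 27217014869199032015600/40 = 680425371729975800390.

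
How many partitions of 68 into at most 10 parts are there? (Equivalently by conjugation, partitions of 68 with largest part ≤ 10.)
p(68, parts ≤ 10) = 440725

Use the recurrence p(n, m) = p(n, m−1) + p(n−m, m): either the largest part is < m (count p(n, m−1)) or the largest part is exactly m (remove one copy of m, count p(n−m, m)). With p(0, ·) = 1 this gives p(68, parts ≤ 10) = 440725. (By conjugating Young diagrams, this also counts partitions of 68 into at most 10 parts.)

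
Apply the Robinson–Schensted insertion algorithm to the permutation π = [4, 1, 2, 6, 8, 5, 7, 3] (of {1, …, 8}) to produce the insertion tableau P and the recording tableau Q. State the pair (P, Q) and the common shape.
P = [1, 2, 3, 7] / [4, 5, 8] / [6];  Q = [1, 3, 4, 5] / [2, 6, 7] / [8];  common shape = (4, 3, 1)

Row-insert the values π_1, π_2, … into P one at a time, bumping the leftmost entry strictly greater than the inserted value down to the next row. The recording tableau Q records, in position (i, j), the step at which that cell was added to P.
  Insert 4 (step 1): P = [4];  Q = [1]
  Insert 1 (step 2): P = [1] / [4];  Q = [1] / [2]
  Insert 2 (step 3): P = [1, 2] / [4];  Q = [1, 3] / [2]
  Insert 6 (step 4): P = [1, 2, 6] / [4];  Q = [1, 3, 4] / [2]
  Insert 8 (step 5): P = [1, 2, 6, 8] / [4];  Q = [1, 3, 4, 5] / [2]
  Insert 5 (step 6): P = [1, 2, 5, 8] / [4, 6];  Q = [1, 3, 4, 5] / [2, 6]
  Insert 7 (step 7): P = [1, 2, 5, 7] / [4, 6, 8];  Q = [1, 3, 4, 5] / [2, 6, 7]
  Insert 3 (step 8): P = [1, 2, 3, 7] / [4, 5, 8] / [6];  Q = [1, 3, 4, 5] / [2, 6, 7] / [8]
Final shape: (4, 3, 1).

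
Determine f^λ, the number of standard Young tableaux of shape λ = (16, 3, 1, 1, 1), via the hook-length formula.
# SYT of shape (16, 3, 1, 1, 1) = 522291

Hook-length formula: f^λ = n! / Π hook(c), product over all cells c of the Young diagram. For λ = (16, 3, 1, 1, 1), n = 22 boxes. Hook lengths by row (left-to-right, top-to-bottom): [20, 16, 15, 13, 12, 11, 10, 9, 8, 7, 6, 5, 4, 3, 2, 1]; [6, 2, 1]; [3]; [2]; [1]. Product of hooks = 2152058388480000. So f^λ = 22! / 2152058388480000 = 1124000727777607680000 / 2152058388480000 = 522291.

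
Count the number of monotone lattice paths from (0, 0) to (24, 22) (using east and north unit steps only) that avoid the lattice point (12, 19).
Number of paths = 7826161275075

Total paths from (0, 0) to (24, 22): C(46, 24) = 7890371113950. Paths through (12, 19): (paths (0, 0) → (12, 19)) × (paths (12, 19) → (24, 22)) = C(31, 12) · C(15, 12) = 141120525 · 455 = 64209838875. Avoidance count = 7890371113950 − 64209838875 = 7826161275075.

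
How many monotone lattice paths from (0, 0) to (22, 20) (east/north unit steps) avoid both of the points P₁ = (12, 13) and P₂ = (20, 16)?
Number of paths = 315908833870

Inclusion–exclusion. Total paths: C(42, 22) = 513791607420. Through P₁: C(25, 12)·C(17, 10) = 101135434400. Through P₂: C(36, 20)·C(6, 2) = 109618081650. Since P₁ is strictly southwest of P₂, a monotone path through both must visit P₁ then P₂; paths through both = C(25, 12)·C(11, 8)·C(6, 2) = 12870742500. Avoid both = 513791607420 − 101135434400 − 109618081650 + 12870742500 = 315908833870.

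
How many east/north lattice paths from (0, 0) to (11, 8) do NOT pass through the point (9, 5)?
Number of paths = 55562

Total paths from (0, 0) to (11, 8): C(19, 11) = 75582. Paths through (9, 5): (paths (0, 0) → (9, 5)) × (paths (9, 5) → (11, 8)) = C(14, 9) · C(5, 2) = 2002 · 10 = 20020. Avoidance count = 75582 − 20020 = 55562.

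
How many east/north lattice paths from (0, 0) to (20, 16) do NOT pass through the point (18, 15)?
Number of paths = 4196397150

Total paths from (0, 0) to (20, 16): C(36, 20) = 7307872110. Paths through (18, 15): (paths (0, 0) → (18, 15)) × (paths (18, 15) → (20, 16)) = C(33, 18) · C(3, 2) = 1037158320 · 3 = 3111474960. Avoidance count = 7307872110 − 3111474960 = 4196397150.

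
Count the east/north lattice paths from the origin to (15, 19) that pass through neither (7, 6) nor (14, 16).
Number of paths = 1058579052

Inclusion–exclusion. Total paths: C(34, 15) = 1855967520. Through P₁: C(13, 7)·C(21, 8) = 349188840. Through P₂: C(30, 14)·C(4, 1) = 581690700. Since P₁ is strictly southwest of P₂, a monotone path through both must visit P₁ then P₂; paths through both = C(13, 7)·C(17, 7)·C(4, 1) = 133491072. Avoid both = 1855967520 − 349188840 − 581690700 + 133491072 = 1058579052.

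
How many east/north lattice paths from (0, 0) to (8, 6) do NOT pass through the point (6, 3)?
Number of paths = 2163

Total paths from (0, 0) to (8, 6): C(14, 8) = 3003. Paths through (6, 3): (paths (0, 0) → (6, 3)) × (paths (6, 3) → (8, 6)) = C(9, 6) · C(5, 2) = 84 · 10 = 840. Avoidance count = 3003 − 840 = 2163.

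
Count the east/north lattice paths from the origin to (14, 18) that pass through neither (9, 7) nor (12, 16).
Number of paths = 254035950

Inclusion–exclusion. Total paths: C(32, 14) = 471435600. Through P₁: C(16, 9)·C(16, 5) = 49969920. Through P₂: C(28, 12)·C(4, 2) = 182530530. Since P₁ is strictly southwest of P₂, a monotone path through both must visit P₁ then P₂; paths through both = C(16, 9)·C(12, 3)·C(4, 2) = 15100800. Avoid both = 471435600 − 49969920 − 182530530 + 15100800 = 254035950.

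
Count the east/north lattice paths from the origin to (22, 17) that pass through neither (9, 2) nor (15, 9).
Number of paths = 41155346070

Inclusion–exclusion. Total paths: C(39, 22) = 51021117810. Through P₁: C(11, 9)·C(28, 13) = 2059318800. Through P₂: C(24, 15)·C(15, 7) = 8413788240. Since P₁ is strictly southwest of P₂, a monotone path through both must visit P₁ then P₂; paths through both = C(11, 9)·C(13, 6)·C(15, 7) = 607335300. Avoid both = 51021117810 − 2059318800 − 8413788240 + 607335300 = 41155346070.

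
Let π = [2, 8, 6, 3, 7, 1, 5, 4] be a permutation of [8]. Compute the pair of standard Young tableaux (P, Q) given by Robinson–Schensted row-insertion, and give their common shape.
P = [1, 3, 4] / [2, 5] / [6, 7] / [8];  Q = [1, 2, 5] / [3, 7] / [4, 8] / [6];  common shape = (3, 2, 2, 1)

Row-insert the values π_1, π_2, … into P one at a time, bumping the leftmost entry strictly greater than the inserted value down to the next row. The recording tableau Q records, in position (i, j), the step at which that cell was added to P.
  Insert 2 (step 1): P = [2];  Q = [1]
  Insert 8 (step 2): P = [2, 8];  Q = [1, 2]
  Insert 6 (step 3): P = [2, 6] / [8];  Q = [1, 2] / [3]
  Insert 3 (step 4): P = [2, 3] / [6] / [8];  Q = [1, 2] / [3] / [4]
  Insert 7 (step 5): P = [2, 3, 7] / [6] / [8];  Q = [1, 2, 5] / [3] / [4]
  Insert 1 (step 6): P = [1, 3, 7] / [2] / [6] / [8];  Q = [1, 2, 5] / [3] / [4] / [6]
  Insert 5 (step 7): P = [1, 3, 5] / [2, 7] / [6] / [8];  Q = [1, 2, 5] / [3, 7] / [4] / [6]
  Insert 4 (step 8): P = [1, 3, 4] / [2, 5] / [6, 7] / [8];  Q = [1, 2, 5] / [3, 7] / [4, 8] / [6]
Final shape: (3, 2, 2, 1).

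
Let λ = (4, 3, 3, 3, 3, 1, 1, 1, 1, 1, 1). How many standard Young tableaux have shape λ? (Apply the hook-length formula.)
# SYT of shape (4, 3, 3, 3, 3, 1, 1, 1, 1, 1, 1) = 77597520

Hook-length formula: f^λ = n! / Π hook(c), product over all cells c of the Young diagram. For λ = (4, 3, 3, 3, 3, 1, 1, 1, 1, 1, 1), n = 22 boxes. Hook lengths by row (left-to-right, top-to-bottom): [14, 7, 6, 1]; [12, 5, 4]; [11, 4, 3]; [10, 3, 2]; [9, 2, 1]; [6]; [5]; [4]; [3]; [2]; [1]. Product of hooks = 14485008384000. So f^λ = 22! / 14485008384000 = 1124000727777607680000 / 14485008384000 = 77597520.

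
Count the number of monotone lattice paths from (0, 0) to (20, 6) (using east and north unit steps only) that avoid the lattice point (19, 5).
Number of paths = 145222

Total paths from (0, 0) to (20, 6): C(26, 20) = 230230. Paths through (19, 5): (paths (0, 0) → (19, 5)) × (paths (19, 5) → (20, 6)) = C(24, 19) · C(2, 1) = 42504 · 2 = 85008. Avoidance count = 230230 − 85008 = 145222.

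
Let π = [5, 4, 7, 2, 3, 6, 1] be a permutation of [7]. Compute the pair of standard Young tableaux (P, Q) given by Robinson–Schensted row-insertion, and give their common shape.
P = [1, 3, 6] / [2, 7] / [4] / [5];  Q = [1, 3, 6] / [2, 5] / [4] / [7];  common shape = (3, 2, 1, 1)

Row-insert the values π_1, π_2, … into P one at a time, bumping the leftmost entry strictly greater than the inserted value down to the next row. The recording tableau Q records, in position (i, j), the step at which that cell was added to P.
  Insert 5 (step 1): P = [5];  Q = [1]
  Insert 4 (step 2): P = [4] / [5];  Q = [1] / [2]
  Insert 7 (step 3): P = [4, 7] / [5];  Q = [1, 3] / [2]
  Insert 2 (step 4): P = [2, 7] / [4] / [5];  Q = [1, 3] / [2] / [4]
  Insert 3 (step 5): P = [2, 3] / [4, 7] / [5];  Q = [1, 3] / [2, 5] / [4]
  Insert 6 (step 6): P = [2, 3, 6] / [4, 7] / [5];  Q = [1, 3, 6] / [2, 5] / [4]
  Insert 1 (step 7): P = [1, 3, 6] / [2, 7] / [4] / [5];  Q = [1, 3, 6] / [2, 5] / [4] / [7]
Final shape: (3, 2, 1, 1).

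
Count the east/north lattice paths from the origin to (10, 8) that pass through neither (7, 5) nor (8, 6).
Number of paths = 19404

Inclusion–exclusion. Total paths: C(18, 10) = 43758. Through P₁: C(12, 7)·C(6, 3) = 15840. Through P₂: C(14, 8)·C(4, 2) = 18018. Since P₁ is strictly southwest of P₂, a monotone path through both must visit P₁ then P₂; paths through both = C(12, 7)·C(2, 1)·C(4, 2) = 9504. Avoid both = 43758 − 15840 − 18018 + 9504 = 19404.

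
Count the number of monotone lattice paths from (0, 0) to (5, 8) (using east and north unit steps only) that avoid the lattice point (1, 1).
Number of paths = 627

Total paths from (0, 0) to (5, 8): C(13, 5) = 1287. Paths through (1, 1): (paths (0, 0) → (1, 1)) × (paths (1, 1) → (5, 8)) = C(2, 1) · C(11, 4) = 2 · 330 = 660. Avoidance count = 1287 − 660 = 627.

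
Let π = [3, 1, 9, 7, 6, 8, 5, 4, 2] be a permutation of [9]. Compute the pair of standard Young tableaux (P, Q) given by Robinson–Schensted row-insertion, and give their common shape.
P = [1, 2, 8] / [3, 4] / [5] / [6] / [7] / [9];  Q = [1, 3, 6] / [2, 4] / [5] / [7] / [8] / [9];  common shape = (3, 2, 1, 1, 1, 1)

Row-insert the values π_1, π_2, … into P one at a time, bumping the leftmost entry strictly greater than the inserted value down to the next row. The recording tableau Q records, in position (i, j), the step at which that cell was added to P.
  Insert 3 (step 1): P = [3];  Q = [1]
  Insert 1 (step 2): P = [1] / [3];  Q = [1] / [2]
  Insert 9 (step 3): P = [1, 9] / [3];  Q = [1, 3] / [2]
  Insert 7 (step 4): P = [1, 7] / [3, 9];  Q = [1, 3] / [2, 4]
  Insert 6 (step 5): P = [1, 6] / [3, 7] / [9];  Q = [1, 3] / [2, 4] / [5]
  Insert 8 (step 6): P = [1, 6, 8] / [3, 7] / [9];  Q = [1, 3, 6] / [2, 4] / [5]
  Insert 5 (step 7): P = [1, 5, 8] / [3, 6] / [7] / [9];  Q = [1, 3, 6] / [2, 4] / [5] / [7]
  Insert 4 (step 8): P = [1, 4, 8] / [3, 5] / [6] / [7] / [9];  Q = [1, 3, 6] / [2, 4] / [5] / [7] / [8]
  Insert 2 (step 9): P = [1, 2, 8] / [3, 4] / [5] / [6] / [7] / [9];  Q = [1, 3, 6] / [2, 4] / [5] / [7] / [8] / [9]
Final shape: (3, 2, 1, 1, 1, 1).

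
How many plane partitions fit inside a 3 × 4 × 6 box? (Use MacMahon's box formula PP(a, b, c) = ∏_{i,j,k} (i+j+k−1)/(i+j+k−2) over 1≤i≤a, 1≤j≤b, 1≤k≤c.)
PP(3, 4, 6) = 457380

Evaluate the triple product over i = 1..3, j = 1..4, k = 1..6. The factors are (2/1) · (3/2) · (4/3) · (5/4) · (6/5) · (7/6) · (3/2) · (4/3) · … (72 factors total). The numerators and denominators telescope so the product is an integer; carrying out the multiplication exactly gives PP(3, 4, 6) = 457380.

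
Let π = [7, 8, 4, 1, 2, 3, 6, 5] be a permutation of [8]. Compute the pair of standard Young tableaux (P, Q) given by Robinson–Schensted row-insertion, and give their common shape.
P = [1, 2, 3, 5] / [4, 6] / [7, 8];  Q = [1, 2, 6, 7] / [3, 5] / [4, 8];  common shape = (4, 2, 2)

Row-insert the values π_1, π_2, … into P one at a time, bumping the leftmost entry strictly greater than the inserted value down to the next row. The recording tableau Q records, in position (i, j), the step at which that cell was added to P.
  Insert 7 (step 1): P = [7];  Q = [1]
  Insert 8 (step 2): P = [7, 8];  Q = [1, 2]
  Insert 4 (step 3): P = [4, 8] / [7];  Q = [1, 2] / [3]
  Insert 1 (step 4): P = [1, 8] / [4] / [7];  Q = [1, 2] / [3] / [4]
  Insert 2 (step 5): P = [1, 2] / [4, 8] / [7];  Q = [1, 2] / [3, 5] / [4]
  Insert 3 (step 6): P = [1, 2, 3] / [4, 8] / [7];  Q = [1, 2, 6] / [3, 5] / [4]
  Insert 6 (step 7): P = [1, 2, 3, 6] / [4, 8] / [7];  Q = [1, 2, 6, 7] / [3, 5] / [4]
  Insert 5 (step 8): P = [1, 2, 3, 5] / [4, 6] / [7, 8];  Q = [1, 2, 6, 7] / [3, 5] / [4, 8]
Final shape: (4, 2, 2).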